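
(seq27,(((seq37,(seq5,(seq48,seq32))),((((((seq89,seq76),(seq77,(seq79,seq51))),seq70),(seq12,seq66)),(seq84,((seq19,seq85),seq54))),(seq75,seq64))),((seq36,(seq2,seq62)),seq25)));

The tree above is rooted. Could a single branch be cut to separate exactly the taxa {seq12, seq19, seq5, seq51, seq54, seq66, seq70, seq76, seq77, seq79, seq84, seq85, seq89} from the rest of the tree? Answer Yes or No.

No

The MRCA of the listed taxa subtends ((seq37,(seq5,(seq48,seq32))),((((((seq89,seq76),(seq77,(seq79,seq51))),seq70),(seq12,seq66)),(seq84,((seq19,seq85),seq54))),(seq75,seq64))).
That clade also contains seq32, seq37, seq48, seq64, seq75, which are not in the proposed group, so the group is not monophyletic.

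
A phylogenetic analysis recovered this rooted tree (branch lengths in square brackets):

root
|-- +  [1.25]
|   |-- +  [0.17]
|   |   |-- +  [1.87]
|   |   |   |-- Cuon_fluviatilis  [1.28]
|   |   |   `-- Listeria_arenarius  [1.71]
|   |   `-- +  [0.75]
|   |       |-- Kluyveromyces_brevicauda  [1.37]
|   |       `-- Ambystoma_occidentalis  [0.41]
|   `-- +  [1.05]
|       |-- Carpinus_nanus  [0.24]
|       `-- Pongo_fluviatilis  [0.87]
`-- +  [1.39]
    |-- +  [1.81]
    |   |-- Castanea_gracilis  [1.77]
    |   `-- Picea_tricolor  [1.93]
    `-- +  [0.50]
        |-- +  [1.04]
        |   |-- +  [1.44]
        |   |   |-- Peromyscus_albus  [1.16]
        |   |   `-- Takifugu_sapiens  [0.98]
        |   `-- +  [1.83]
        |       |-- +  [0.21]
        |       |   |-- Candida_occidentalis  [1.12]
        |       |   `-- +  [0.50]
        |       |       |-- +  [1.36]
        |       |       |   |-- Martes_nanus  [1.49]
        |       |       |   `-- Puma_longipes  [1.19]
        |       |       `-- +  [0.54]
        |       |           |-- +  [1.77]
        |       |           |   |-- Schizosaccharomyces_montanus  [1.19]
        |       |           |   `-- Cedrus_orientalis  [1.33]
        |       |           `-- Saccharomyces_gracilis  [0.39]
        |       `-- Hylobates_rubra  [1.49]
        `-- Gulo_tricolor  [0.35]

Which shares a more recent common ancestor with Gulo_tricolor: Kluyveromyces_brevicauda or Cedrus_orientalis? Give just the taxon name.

The MRCA of Gulo_tricolor and Cedrus_orientalis subtends (((Peromyscus_albus,Takifugu_sapiens),((Candida_occidentalis,((Martes_nanus,Puma_longipes),((Schizosaccharomyces_montanus,Cedrus_orientalis),Saccharomyces_gracilis))),Hylobates_rubra)),Gulo_tricolor) (10 taxa).
The MRCA of Gulo_tricolor and Kluyveromyces_brevicauda is the root, subtending the entire tree (18 taxa).
The first is nested inside the second, so Gulo_tricolor shares a more recent common ancestor with Cedrus_orientalis.

Cedrus_orientalis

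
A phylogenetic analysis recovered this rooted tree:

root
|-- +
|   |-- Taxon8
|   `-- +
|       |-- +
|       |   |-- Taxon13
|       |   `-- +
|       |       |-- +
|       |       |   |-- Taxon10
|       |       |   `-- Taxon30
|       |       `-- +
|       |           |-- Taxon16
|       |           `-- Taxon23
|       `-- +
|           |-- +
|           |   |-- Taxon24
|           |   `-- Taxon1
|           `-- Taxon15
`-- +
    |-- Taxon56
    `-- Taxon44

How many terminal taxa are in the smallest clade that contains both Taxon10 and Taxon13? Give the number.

5

The MRCA of Taxon10 and Taxon13 is the node subtending (Taxon13,((Taxon10,Taxon30),(Taxon16,Taxon23))).
That clade contains 5 terminal taxa: Taxon10, Taxon13, Taxon16, Taxon23, Taxon30.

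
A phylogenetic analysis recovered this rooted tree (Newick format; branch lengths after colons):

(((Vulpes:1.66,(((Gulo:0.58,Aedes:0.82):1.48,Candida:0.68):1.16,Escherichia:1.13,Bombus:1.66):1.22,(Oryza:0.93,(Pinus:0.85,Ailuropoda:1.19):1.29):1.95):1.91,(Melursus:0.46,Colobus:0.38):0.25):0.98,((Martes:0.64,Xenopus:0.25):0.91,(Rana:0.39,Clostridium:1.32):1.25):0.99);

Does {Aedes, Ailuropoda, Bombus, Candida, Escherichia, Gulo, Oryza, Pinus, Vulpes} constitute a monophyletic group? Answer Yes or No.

Yes

The most recent common ancestor of these taxa subtends (Vulpes,(((Gulo,Aedes),Candida),Escherichia,Bombus),(Oryza,(Pinus,Ailuropoda))).
That clade has exactly 9 tips — every listed taxon and nothing else — so the group is monophyletic.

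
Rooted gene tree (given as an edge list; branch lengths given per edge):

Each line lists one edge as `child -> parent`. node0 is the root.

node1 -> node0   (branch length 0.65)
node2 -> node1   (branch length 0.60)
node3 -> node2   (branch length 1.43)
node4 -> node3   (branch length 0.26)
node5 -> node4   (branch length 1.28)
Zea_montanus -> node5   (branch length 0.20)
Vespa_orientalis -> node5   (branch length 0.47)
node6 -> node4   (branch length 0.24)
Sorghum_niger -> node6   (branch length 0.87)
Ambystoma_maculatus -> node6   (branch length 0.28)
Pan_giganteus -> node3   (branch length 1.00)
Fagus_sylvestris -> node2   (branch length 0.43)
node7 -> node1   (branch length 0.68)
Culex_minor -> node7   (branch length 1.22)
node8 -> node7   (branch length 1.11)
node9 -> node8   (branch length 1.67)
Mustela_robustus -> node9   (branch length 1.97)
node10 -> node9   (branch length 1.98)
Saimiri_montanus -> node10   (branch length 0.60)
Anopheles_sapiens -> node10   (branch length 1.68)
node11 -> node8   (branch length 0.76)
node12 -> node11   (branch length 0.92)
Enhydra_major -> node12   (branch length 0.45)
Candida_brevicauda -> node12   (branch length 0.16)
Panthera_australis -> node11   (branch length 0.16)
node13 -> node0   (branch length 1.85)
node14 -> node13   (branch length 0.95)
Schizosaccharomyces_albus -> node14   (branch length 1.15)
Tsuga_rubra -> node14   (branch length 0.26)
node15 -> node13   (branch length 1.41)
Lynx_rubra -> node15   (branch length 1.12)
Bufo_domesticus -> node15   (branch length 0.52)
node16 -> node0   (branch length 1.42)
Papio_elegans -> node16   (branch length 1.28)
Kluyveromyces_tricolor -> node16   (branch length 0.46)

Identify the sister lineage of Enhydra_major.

Enhydra_major attaches to the tree at the node subtending (Enhydra_major,Candida_brevicauda).
The other lineage descending from that same node — the sister group — is the single tip Candida_brevicauda.

Candida_brevicauda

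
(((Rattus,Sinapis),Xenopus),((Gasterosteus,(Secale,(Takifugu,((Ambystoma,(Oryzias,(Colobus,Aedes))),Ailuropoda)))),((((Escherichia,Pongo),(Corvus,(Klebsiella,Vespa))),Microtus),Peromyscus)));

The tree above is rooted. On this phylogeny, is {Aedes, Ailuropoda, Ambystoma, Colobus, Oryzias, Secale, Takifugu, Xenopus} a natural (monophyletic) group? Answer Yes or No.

The MRCA of the listed taxa is the root, so the smallest clade containing them is the whole tree.
That clade also contains Corvus, Escherichia, Gasterosteus, Klebsiella, Microtus, Peromyscus, Pongo, Rattus, Sinapis, Vespa, which are not in the proposed group, so the group is not monophyletic.

No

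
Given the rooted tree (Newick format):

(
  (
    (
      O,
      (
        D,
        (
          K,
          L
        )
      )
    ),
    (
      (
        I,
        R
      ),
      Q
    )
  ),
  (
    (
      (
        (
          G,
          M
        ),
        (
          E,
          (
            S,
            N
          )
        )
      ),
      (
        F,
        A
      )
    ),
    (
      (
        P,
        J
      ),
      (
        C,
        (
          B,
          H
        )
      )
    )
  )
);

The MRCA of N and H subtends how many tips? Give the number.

12

The MRCA of N and H is the node subtending ((((G,M),(E,(S,N))),(F,A)),((P,J),(C,(B,H)))).
That clade contains 12 terminal taxa: A, B, C, E, F, G, H, J, M, N, P, S.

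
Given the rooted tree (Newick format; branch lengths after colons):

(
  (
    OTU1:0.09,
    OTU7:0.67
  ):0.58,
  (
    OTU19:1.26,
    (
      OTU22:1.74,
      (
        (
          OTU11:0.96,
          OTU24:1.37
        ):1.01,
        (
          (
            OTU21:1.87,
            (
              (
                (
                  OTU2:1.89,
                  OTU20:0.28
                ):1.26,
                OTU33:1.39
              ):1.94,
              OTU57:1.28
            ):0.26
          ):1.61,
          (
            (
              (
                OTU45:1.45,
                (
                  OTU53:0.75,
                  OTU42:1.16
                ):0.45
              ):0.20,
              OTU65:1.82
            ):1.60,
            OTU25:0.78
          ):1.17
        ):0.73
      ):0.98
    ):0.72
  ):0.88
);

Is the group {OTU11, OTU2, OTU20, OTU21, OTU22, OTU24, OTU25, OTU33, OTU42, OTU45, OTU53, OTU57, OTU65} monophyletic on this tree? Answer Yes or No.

The most recent common ancestor of these taxa subtends (OTU22,((OTU11,OTU24),((OTU21,(((OTU2,OTU20),OTU33),OTU57)),(((OTU45,(OTU53,OTU42)),OTU65),OTU25)))).
That clade has exactly 13 tips — every listed taxon and nothing else — so the group is monophyletic.

Yes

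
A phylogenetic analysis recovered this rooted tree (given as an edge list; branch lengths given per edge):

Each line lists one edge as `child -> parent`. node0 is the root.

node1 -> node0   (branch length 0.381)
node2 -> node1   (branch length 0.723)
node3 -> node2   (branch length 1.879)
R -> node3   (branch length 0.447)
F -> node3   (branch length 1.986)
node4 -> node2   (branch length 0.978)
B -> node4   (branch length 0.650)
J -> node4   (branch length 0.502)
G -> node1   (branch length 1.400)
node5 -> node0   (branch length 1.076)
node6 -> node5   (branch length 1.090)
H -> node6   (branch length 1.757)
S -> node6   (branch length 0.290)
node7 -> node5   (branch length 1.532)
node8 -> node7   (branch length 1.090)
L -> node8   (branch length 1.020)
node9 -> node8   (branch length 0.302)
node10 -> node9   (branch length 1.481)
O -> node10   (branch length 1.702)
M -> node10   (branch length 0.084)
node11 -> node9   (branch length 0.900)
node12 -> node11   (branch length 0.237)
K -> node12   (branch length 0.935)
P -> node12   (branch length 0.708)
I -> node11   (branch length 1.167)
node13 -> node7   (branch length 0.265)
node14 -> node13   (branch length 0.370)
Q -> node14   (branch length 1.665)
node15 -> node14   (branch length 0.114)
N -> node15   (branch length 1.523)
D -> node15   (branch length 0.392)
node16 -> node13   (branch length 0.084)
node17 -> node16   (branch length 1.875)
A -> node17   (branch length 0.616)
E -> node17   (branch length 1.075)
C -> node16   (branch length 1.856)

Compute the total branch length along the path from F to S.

7.425

The path runs F → … → MRCA → … → S; the MRCA is the root of the tree.
Branch lengths along that path: 1.986 + 1.879 + 0.723 + 0.381 + 1.076 + 1.090 + 0.290 = 7.425.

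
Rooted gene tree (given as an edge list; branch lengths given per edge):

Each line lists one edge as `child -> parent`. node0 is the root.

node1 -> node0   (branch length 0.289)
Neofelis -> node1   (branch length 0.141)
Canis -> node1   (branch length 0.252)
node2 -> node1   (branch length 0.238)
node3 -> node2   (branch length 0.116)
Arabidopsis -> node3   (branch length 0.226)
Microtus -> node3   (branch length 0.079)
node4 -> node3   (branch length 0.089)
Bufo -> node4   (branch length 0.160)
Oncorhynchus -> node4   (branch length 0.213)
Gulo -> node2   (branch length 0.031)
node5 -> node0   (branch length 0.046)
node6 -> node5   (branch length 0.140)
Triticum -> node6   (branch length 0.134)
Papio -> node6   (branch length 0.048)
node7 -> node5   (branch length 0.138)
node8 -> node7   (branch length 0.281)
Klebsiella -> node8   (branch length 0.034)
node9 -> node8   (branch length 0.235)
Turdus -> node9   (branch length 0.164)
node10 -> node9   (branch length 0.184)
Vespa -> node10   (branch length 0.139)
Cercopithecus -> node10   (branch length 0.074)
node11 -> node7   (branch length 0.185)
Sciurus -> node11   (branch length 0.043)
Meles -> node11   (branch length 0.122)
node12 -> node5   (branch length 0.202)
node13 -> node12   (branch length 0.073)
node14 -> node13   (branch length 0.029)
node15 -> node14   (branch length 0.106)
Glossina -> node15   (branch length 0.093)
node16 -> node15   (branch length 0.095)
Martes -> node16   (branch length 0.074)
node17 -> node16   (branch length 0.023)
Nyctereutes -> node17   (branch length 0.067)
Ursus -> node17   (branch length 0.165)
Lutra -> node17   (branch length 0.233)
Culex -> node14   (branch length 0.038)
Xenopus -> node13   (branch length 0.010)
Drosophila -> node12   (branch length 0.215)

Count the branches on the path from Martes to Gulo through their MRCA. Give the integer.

The MRCA of Martes and Gulo is the root of the tree.
From Martes up to that node: 7 branches. From Gulo up to the same node: 3 branches. Total: 7 + 3 = 10.

10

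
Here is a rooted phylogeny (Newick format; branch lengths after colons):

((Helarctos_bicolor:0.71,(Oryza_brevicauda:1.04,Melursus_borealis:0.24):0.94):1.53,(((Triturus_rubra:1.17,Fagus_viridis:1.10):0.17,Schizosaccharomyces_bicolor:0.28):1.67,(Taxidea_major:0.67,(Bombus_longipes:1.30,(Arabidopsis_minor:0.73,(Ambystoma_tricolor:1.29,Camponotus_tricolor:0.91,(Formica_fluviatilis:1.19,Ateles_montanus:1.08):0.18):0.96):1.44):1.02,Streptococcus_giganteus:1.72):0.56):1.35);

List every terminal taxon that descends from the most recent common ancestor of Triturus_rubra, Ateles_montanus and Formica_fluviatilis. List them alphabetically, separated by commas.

Tracing Triturus_rubra: it sits inside (Triturus_rubra,Fagus_viridis).
Tracing Ateles_montanus: it sits inside (Formica_fluviatilis,Ateles_montanus).
Tracing Formica_fluviatilis: it sits inside (Formica_fluviatilis,Ateles_montanus).
The smallest clade enclosing all 3 is (((Triturus_rubra,Fagus_viridis),Schizosaccharomyces_bicolor),(Taxidea_major,(Bombus_longipes,(Arabidopsis_minor,(Ambystoma_tricolor,Camponotus_tricolor,(Formica_fluviatilis,Ateles_montanus)))),Streptococcus_giganteus)); the answer is its 11 terminal taxa in alphabetical order.

Ambystoma_tricolor, Arabidopsis_minor, Ateles_montanus, Bombus_longipes, Camponotus_tricolor, Fagus_viridis, Formica_fluviatilis, Schizosaccharomyces_bicolor, Streptococcus_giganteus, Taxidea_major, Triturus_rubra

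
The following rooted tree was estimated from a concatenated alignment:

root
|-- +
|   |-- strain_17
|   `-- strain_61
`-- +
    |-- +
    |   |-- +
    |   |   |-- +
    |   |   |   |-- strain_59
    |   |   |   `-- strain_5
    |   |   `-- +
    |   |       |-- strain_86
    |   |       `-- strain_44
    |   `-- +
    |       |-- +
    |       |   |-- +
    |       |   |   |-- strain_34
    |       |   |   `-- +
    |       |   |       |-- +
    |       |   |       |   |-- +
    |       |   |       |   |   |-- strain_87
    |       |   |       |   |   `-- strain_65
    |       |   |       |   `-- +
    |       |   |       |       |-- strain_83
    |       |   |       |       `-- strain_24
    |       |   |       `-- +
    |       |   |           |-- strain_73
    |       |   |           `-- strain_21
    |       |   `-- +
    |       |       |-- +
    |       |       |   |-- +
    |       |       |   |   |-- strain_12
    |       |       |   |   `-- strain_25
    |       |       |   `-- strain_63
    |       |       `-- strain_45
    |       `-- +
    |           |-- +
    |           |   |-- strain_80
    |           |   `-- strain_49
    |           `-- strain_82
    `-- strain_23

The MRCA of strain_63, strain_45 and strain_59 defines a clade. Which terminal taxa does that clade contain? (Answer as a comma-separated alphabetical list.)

Tracing strain_63: it sits inside ((strain_12,strain_25),strain_63).
Tracing strain_45: it sits inside (((strain_12,strain_25),strain_63),strain_45).
Tracing strain_59: it sits inside (strain_59,strain_5).
The smallest clade enclosing all 3 is (((strain_59,strain_5),(strain_86,strain_44)),(((strain_34,(((strain_87,strain_65),(strain_83,strain_24)),(strain_73,strain_21))),(((strain_12,strain_25),strain_63),strain_45)),((strain_80,strain_49),strain_82))); the answer is its 18 terminal taxa in alphabetical order.

strain_12, strain_21, strain_24, strain_25, strain_34, strain_44, strain_45, strain_49, strain_5, strain_59, strain_63, strain_65, strain_73, strain_80, strain_82, strain_83, strain_86, strain_87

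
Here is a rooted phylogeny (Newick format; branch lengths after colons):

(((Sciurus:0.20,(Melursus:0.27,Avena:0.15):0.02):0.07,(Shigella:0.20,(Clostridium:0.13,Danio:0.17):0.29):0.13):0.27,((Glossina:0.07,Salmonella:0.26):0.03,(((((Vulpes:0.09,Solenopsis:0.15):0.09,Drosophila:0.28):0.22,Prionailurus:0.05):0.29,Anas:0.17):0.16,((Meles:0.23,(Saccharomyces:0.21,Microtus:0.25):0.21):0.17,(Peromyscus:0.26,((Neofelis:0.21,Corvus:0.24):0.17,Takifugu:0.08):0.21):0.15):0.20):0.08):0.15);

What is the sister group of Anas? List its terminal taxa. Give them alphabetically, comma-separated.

Drosophila, Prionailurus, Solenopsis, Vulpes

Anas attaches to the tree at the node subtending ((((Vulpes,Solenopsis),Drosophila),Prionailurus),Anas).
The other lineage descending from that same node — the sister group — is (((Vulpes,Solenopsis),Drosophila),Prionailurus); its 4 tips in alphabetical order are the answer.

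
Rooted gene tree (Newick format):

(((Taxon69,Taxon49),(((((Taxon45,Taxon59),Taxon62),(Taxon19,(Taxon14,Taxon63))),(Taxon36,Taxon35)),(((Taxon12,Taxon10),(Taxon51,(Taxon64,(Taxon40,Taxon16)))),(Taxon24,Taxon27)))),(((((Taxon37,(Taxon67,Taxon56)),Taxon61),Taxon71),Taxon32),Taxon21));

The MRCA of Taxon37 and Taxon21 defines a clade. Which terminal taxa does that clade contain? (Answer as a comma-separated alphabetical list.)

Tracing Taxon37: it sits inside (Taxon37,(Taxon67,Taxon56)).
Tracing Taxon21: it sits inside (((((Taxon37,(Taxon67,Taxon56)),Taxon61),Taxon71),Taxon32),Taxon21).
The smallest clade enclosing both is (((((Taxon37,(Taxon67,Taxon56)),Taxon61),Taxon71),Taxon32),Taxon21); the answer is its 7 terminal taxa in alphabetical order.

Taxon21, Taxon32, Taxon37, Taxon56, Taxon61, Taxon67, Taxon71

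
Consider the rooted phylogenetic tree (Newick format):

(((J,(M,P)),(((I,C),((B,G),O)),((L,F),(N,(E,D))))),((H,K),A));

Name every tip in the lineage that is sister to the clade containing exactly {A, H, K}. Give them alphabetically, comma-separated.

The clade containing exactly {A, H, K} attaches directly to the root of the tree.
The other lineage descending from that same node — the sister group — is ((J,(M,P)),(((I,C),((B,G),O)),((L,F),(N,(E,D))))); its 13 tips in alphabetical order are the answer.

B, C, D, E, F, G, I, J, L, M, N, O, P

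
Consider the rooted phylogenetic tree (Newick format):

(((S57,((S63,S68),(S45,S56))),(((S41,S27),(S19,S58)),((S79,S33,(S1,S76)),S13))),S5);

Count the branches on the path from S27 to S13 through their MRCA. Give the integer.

The MRCA of S27 and S13 is the node subtending (((S41,S27),(S19,S58)),((S79,S33,(S1,S76)),S13)).
From S27 up to that node: 3 branches. From S13 up to the same node: 2 branches. Total: 3 + 2 = 5.

5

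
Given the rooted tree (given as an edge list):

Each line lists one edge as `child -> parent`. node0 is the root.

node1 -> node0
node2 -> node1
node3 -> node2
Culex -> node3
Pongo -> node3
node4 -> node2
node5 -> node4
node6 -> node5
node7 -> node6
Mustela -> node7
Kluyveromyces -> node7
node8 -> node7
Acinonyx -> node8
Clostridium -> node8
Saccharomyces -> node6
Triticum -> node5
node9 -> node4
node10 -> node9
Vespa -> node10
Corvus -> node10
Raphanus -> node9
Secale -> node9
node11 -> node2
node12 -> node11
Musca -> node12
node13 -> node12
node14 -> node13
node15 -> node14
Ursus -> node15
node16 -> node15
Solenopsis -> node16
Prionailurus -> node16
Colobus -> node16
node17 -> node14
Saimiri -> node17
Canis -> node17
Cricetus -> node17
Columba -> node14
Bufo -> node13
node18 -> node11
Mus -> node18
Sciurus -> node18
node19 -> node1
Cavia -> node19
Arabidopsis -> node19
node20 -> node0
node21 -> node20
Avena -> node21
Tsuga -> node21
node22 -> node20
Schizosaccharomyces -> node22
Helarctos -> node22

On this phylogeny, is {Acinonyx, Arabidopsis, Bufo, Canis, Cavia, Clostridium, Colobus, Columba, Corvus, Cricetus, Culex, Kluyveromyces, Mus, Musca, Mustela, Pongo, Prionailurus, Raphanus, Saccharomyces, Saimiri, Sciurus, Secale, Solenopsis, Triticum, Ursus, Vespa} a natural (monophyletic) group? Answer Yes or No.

The most recent common ancestor of these taxa subtends (((Culex,Pongo),((((Mustela,Kluyveromyces,(Acinonyx,Clostridium)),Saccharomyces),Triticum),((Vespa,Corvus),Raphanus,Secale)),((Musca,(((Ursus,(Solenopsis,Prionailurus,Colobus)),(Saimiri,Canis,Cricetus),Columba),Bufo)),(Mus,Sciurus))),(Cavia,Arabidopsis)).
That clade has exactly 26 tips — every listed taxon and nothing else — so the group is monophyletic.

Yes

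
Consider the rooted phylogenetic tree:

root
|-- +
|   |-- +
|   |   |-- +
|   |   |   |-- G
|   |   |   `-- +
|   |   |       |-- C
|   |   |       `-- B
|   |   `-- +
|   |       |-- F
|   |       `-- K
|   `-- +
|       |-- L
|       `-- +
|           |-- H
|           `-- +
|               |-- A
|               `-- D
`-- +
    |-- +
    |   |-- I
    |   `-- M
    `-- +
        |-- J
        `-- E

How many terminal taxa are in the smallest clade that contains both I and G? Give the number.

13

The MRCA of I and G is the root, so the clade is the entire tree.
That clade contains 13 terminal taxa: A, B, C, D, E, F, G, H, I, J, K, L, M.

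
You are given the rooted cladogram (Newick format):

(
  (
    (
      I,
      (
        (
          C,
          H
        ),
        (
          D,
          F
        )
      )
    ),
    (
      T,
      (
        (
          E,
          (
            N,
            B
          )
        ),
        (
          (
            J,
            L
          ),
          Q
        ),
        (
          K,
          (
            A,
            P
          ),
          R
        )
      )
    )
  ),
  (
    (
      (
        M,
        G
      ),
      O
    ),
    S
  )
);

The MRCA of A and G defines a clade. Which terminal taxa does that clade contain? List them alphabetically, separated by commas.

A, B, C, D, E, F, G, H, I, J, K, L, M, N, O, P, Q, R, S, T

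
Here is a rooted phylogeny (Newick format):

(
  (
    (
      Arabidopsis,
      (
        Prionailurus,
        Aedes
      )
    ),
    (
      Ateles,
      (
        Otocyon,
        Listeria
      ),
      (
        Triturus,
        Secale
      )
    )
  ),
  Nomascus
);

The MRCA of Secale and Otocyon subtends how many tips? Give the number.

5

The MRCA of Secale and Otocyon is the node subtending (Ateles,(Otocyon,Listeria),(Triturus,Secale)).
That clade contains 5 terminal taxa: Ateles, Listeria, Otocyon, Secale, Triturus.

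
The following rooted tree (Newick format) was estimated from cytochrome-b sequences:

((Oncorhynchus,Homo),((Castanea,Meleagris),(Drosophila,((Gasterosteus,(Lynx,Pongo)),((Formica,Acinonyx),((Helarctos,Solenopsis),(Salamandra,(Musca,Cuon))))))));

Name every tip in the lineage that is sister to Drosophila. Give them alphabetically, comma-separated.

Drosophila attaches to the tree at the node subtending (Drosophila,((Gasterosteus,(Lynx,Pongo)),((Formica,Acinonyx),((Helarctos,Solenopsis),(Salamandra,(Musca,Cuon)))))).
The other lineage descending from that same node — the sister group — is ((Gasterosteus,(Lynx,Pongo)),((Formica,Acinonyx),((Helarctos,Solenopsis),(Salamandra,(Musca,Cuon))))); its 10 tips in alphabetical order are the answer.

Acinonyx, Cuon, Formica, Gasterosteus, Helarctos, Lynx, Musca, Pongo, Salamandra, Solenopsis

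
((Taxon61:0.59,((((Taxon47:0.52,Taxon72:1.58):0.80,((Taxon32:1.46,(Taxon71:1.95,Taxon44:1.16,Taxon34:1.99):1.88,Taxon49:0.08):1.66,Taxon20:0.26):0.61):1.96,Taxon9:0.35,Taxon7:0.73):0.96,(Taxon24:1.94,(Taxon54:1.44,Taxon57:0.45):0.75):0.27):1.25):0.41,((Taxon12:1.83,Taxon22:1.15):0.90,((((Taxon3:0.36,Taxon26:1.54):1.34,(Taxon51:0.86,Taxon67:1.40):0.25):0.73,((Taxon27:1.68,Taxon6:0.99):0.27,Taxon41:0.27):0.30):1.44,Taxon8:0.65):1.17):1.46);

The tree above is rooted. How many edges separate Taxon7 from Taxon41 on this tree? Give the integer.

The MRCA of Taxon7 and Taxon41 is the root of the tree.
From Taxon7 up to that node: 4 branches. From Taxon41 up to the same node: 5 branches. Total: 4 + 5 = 9.

9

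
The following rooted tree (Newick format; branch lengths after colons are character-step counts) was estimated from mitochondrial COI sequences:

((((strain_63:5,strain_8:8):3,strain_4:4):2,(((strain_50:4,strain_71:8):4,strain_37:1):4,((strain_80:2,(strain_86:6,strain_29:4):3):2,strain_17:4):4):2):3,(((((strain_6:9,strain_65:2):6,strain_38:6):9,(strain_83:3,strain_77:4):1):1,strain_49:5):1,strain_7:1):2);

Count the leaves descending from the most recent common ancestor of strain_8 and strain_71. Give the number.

10

The MRCA of strain_8 and strain_71 is the node subtending (((strain_63,strain_8),strain_4),(((strain_50,strain_71),strain_37),((strain_80,(strain_86,strain_29)),strain_17))).
That clade contains 10 terminal taxa: strain_17, strain_29, strain_37, strain_4, strain_50, strain_63, strain_71, strain_8, strain_80, strain_86.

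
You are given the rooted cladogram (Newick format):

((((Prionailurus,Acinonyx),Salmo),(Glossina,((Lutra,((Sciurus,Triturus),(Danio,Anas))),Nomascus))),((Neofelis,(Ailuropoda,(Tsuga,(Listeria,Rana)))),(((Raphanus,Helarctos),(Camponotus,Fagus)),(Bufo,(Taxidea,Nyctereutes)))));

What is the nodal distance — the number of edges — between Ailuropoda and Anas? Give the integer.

11

The MRCA of Ailuropoda and Anas is the root of the tree.
From Ailuropoda up to that node: 4 branches. From Anas up to the same node: 7 branches. Total: 4 + 7 = 11.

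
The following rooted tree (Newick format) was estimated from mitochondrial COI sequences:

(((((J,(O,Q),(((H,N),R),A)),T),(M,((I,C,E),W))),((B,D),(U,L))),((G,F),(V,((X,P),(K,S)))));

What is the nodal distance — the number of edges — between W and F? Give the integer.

The MRCA of W and F is the root of the tree.
From W up to that node: 5 branches. From F up to the same node: 3 branches. Total: 5 + 3 = 8.

8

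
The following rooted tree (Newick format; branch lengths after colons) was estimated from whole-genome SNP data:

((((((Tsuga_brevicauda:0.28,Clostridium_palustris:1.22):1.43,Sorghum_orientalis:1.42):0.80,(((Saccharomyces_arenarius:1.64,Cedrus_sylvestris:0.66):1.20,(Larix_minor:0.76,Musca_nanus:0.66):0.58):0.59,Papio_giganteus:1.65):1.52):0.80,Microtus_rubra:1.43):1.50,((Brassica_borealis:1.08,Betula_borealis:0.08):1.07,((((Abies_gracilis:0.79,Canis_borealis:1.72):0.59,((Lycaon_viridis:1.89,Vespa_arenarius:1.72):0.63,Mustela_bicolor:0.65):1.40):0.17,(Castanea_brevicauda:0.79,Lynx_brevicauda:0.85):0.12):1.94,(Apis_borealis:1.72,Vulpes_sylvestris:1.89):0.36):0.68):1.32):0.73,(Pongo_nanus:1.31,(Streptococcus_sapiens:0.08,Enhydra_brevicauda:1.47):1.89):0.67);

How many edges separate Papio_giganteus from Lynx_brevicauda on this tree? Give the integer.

9

The MRCA of Papio_giganteus and Lynx_brevicauda is the node subtending (((((Tsuga_brevicauda,Clostridium_palustris),Sorghum_orientalis),(((Saccharomyces_arenarius,Cedrus_sylvestris),(Larix_minor,Musca_nanus)),Papio_giganteus)),Microtus_rubra),((Brassica_borealis,Betula_borealis),((((Abies_gracilis,Canis_borealis),((Lycaon_viridis,Vespa_arenarius),Mustela_bicolor)),(Castanea_brevicauda,Lynx_brevicauda)),(Apis_borealis,Vulpes_sylvestris)))).
From Papio_giganteus up to that node: 4 branches. From Lynx_brevicauda up to the same node: 5 branches. Total: 4 + 5 = 9.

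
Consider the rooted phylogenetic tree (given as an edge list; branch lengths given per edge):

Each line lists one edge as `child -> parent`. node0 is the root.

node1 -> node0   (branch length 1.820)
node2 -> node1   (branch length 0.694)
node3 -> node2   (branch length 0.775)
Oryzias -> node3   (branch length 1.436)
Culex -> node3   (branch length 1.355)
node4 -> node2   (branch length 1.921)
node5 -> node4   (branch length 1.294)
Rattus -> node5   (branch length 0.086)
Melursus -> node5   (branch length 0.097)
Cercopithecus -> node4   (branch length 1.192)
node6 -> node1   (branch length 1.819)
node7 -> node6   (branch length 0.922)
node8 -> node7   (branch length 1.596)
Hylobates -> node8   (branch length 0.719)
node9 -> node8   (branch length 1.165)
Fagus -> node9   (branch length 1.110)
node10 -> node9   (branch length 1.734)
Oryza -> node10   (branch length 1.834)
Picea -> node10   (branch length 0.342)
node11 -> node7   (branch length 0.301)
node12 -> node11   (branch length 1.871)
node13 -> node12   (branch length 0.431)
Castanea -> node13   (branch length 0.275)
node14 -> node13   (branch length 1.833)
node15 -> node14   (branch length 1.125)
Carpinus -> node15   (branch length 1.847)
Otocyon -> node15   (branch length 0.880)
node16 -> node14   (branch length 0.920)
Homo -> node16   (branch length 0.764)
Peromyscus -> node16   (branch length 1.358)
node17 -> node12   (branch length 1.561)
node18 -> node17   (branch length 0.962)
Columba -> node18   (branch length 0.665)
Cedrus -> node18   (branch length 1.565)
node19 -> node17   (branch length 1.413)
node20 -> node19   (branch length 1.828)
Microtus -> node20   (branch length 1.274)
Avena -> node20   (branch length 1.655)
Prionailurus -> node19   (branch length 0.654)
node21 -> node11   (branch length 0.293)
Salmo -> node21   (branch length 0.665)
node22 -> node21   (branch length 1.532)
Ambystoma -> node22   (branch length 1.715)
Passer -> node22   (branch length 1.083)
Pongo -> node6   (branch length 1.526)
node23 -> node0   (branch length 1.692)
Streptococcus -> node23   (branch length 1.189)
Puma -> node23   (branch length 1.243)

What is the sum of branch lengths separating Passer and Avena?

11.236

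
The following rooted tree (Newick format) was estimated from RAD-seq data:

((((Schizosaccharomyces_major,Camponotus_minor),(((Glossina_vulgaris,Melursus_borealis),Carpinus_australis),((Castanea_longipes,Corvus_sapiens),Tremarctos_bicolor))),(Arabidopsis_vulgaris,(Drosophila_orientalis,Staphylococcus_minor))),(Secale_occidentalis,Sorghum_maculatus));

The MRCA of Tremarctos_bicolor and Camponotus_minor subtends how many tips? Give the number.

The MRCA of Tremarctos_bicolor and Camponotus_minor is the node subtending ((Schizosaccharomyces_major,Camponotus_minor),(((Glossina_vulgaris,Melursus_borealis),Carpinus_australis),((Castanea_longipes,Corvus_sapiens),Tremarctos_bicolor))).
That clade contains 8 terminal taxa: Camponotus_minor, Carpinus_australis, Castanea_longipes, Corvus_sapiens, Glossina_vulgaris, Melursus_borealis, Schizosaccharomyces_major, Tremarctos_bicolor.

8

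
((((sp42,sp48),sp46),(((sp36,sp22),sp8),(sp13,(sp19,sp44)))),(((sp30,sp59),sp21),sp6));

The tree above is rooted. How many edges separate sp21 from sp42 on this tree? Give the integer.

The MRCA of sp21 and sp42 is the root of the tree.
From sp21 up to that node: 3 branches. From sp42 up to the same node: 4 branches. Total: 3 + 4 = 7.

7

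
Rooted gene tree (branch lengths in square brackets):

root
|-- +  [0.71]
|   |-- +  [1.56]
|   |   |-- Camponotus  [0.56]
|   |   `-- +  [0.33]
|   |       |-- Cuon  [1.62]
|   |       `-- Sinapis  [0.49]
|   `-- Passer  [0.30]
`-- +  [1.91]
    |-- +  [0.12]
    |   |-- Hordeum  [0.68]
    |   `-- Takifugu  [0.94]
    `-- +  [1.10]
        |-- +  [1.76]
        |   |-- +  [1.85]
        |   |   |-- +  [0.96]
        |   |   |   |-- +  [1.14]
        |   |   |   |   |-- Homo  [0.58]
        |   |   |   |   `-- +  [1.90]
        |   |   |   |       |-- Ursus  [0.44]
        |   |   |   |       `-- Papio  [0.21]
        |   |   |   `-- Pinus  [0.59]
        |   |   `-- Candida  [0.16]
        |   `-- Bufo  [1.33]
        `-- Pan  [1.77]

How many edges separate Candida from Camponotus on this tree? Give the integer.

The MRCA of Candida and Camponotus is the root of the tree.
From Candida up to that node: 5 branches. From Camponotus up to the same node: 3 branches. Total: 5 + 3 = 8.

8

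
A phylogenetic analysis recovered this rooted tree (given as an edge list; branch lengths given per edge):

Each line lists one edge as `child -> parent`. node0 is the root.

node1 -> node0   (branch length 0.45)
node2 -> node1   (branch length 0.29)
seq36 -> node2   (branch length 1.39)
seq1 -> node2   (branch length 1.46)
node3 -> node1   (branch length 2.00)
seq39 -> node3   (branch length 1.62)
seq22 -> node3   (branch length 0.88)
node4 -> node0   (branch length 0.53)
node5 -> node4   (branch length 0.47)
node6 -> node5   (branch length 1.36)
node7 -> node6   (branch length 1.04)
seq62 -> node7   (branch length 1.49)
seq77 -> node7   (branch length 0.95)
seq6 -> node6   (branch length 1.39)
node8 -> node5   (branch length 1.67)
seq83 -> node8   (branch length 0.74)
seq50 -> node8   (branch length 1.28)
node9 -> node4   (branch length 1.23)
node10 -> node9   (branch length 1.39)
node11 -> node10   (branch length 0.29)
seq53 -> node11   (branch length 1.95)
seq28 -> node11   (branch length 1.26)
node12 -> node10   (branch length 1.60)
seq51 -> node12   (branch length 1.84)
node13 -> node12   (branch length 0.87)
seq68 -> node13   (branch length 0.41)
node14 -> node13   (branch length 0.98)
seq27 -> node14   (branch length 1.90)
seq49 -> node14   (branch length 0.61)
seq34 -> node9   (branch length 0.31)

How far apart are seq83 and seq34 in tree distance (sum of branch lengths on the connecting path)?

4.42

The path runs seq83 → … → MRCA → … → seq34; the MRCA is the node subtending ((((seq62,seq77),seq6),(seq83,seq50)),(((seq53,seq28),(seq51,(seq68,(seq27,seq49)))),seq34)).
Branch lengths along that path: 0.74 + 1.67 + 0.47 + 1.23 + 0.31 = 4.42.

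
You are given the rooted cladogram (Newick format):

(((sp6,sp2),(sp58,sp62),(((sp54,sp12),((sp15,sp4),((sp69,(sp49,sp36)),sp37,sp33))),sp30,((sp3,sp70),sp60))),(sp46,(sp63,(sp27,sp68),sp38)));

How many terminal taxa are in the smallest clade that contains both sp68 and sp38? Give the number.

4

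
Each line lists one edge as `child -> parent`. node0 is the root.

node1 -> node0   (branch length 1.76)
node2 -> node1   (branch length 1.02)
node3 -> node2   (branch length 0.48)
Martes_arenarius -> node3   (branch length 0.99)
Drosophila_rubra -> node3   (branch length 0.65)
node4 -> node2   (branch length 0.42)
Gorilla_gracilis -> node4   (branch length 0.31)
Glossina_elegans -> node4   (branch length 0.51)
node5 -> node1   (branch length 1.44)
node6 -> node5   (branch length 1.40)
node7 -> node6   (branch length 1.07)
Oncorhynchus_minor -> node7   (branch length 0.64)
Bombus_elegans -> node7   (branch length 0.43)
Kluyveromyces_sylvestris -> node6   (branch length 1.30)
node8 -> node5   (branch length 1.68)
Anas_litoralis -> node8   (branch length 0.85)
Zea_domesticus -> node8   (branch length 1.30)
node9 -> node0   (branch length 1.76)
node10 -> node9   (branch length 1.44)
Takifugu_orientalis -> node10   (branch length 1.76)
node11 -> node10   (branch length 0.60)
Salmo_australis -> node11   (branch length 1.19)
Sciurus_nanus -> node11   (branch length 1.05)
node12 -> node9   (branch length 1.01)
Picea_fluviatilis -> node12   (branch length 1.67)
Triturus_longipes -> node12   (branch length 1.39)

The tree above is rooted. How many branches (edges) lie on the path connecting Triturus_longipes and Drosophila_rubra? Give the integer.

The MRCA of Triturus_longipes and Drosophila_rubra is the root of the tree.
From Triturus_longipes up to that node: 3 branches. From Drosophila_rubra up to the same node: 4 branches. Total: 3 + 4 = 7.

7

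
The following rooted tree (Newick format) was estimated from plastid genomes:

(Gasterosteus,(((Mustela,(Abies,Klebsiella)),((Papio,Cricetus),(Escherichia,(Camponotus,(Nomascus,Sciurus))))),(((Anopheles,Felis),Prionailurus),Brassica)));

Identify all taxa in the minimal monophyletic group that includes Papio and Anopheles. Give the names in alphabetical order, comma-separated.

Abies, Anopheles, Brassica, Camponotus, Cricetus, Escherichia, Felis, Klebsiella, Mustela, Nomascus, Papio, Prionailurus, Sciurus

Tracing Papio: it sits inside (Papio,Cricetus).
Tracing Anopheles: it sits inside (Anopheles,Felis).
The smallest clade enclosing both is (((Mustela,(Abies,Klebsiella)),((Papio,Cricetus),(Escherichia,(Camponotus,(Nomascus,Sciurus))))),(((Anopheles,Felis),Prionailurus),Brassica)); the answer is its 13 terminal taxa in alphabetical order.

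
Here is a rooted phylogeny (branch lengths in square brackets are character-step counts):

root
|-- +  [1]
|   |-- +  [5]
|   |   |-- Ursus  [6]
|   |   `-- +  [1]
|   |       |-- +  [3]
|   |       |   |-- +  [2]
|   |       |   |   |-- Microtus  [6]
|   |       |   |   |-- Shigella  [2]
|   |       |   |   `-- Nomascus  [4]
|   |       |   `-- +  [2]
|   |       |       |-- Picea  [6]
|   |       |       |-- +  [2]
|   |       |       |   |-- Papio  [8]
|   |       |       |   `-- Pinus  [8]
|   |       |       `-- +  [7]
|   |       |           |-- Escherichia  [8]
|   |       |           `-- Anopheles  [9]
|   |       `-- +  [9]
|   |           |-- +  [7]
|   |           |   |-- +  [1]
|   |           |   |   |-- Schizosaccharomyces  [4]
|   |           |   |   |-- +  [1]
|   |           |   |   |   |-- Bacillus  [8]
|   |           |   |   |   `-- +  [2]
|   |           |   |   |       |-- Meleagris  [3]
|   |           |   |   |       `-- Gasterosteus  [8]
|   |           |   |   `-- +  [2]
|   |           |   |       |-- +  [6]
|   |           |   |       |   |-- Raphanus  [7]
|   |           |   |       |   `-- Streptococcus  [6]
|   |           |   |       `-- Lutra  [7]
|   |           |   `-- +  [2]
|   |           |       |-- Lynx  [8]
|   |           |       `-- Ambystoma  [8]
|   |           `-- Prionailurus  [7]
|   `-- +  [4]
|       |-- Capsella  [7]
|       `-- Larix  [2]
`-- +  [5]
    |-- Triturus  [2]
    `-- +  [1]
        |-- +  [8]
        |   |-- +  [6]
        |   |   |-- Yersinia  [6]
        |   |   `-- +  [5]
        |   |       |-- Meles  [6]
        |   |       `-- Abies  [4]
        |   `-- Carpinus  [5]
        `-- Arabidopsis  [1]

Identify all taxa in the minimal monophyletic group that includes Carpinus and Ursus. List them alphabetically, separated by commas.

Tracing Carpinus: it sits inside ((Yersinia,(Meles,Abies)),Carpinus).
Tracing Ursus: it sits inside (Ursus,(((Microtus,Shigella,Nomascus),(Picea,(Papio,Pinus),(Escherichia,Anopheles))),(((Schizosaccharomyces,(Bacillus,(Meleagris,Gasterosteus)),((Raphanus,Streptococcus),Lutra)),(Lynx,Ambystoma)),Prionailurus))).
The smallest clade enclosing both is the whole tree (their MRCA is the root), so the answer is all 27 tips in alphabetical order.

Abies, Ambystoma, Anopheles, Arabidopsis, Bacillus, Capsella, Carpinus, Escherichia, Gasterosteus, Larix, Lutra, Lynx, Meleagris, Meles, Microtus, Nomascus, Papio, Picea, Pinus, Prionailurus, Raphanus, Schizosaccharomyces, Shigella, Streptococcus, Triturus, Ursus, Yersinia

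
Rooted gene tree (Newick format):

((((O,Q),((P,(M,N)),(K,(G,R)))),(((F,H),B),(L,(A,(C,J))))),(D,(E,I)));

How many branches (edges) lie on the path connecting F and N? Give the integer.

9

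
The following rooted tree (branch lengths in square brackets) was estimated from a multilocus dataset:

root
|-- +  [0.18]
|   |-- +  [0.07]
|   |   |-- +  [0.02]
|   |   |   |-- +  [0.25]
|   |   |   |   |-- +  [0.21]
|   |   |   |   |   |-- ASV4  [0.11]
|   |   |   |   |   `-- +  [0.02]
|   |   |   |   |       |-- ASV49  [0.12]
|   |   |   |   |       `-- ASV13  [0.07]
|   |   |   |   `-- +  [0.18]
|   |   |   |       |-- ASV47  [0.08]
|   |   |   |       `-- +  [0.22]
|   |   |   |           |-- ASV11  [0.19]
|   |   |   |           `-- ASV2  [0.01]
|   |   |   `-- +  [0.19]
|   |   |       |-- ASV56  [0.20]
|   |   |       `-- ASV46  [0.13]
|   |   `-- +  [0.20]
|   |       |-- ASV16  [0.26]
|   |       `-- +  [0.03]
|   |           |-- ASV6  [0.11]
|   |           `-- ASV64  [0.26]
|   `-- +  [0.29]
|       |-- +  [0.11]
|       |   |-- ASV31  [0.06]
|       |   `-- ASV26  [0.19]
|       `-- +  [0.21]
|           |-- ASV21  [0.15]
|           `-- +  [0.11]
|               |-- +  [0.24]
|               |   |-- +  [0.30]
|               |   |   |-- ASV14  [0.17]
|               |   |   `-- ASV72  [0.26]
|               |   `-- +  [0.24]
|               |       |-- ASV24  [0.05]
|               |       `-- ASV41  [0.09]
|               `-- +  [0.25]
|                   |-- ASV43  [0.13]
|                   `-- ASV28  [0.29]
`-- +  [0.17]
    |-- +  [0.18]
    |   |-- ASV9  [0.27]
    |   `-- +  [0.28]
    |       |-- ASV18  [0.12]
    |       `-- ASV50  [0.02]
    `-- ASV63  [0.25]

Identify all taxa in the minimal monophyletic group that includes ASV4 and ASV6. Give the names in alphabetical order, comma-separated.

ASV11, ASV13, ASV16, ASV2, ASV4, ASV46, ASV47, ASV49, ASV56, ASV6, ASV64

Tracing ASV4: it sits inside (ASV4,(ASV49,ASV13)).
Tracing ASV6: it sits inside (ASV6,ASV64).
The smallest clade enclosing both is ((((ASV4,(ASV49,ASV13)),(ASV47,(ASV11,ASV2))),(ASV56,ASV46)),(ASV16,(ASV6,ASV64))); the answer is its 11 terminal taxa in alphabetical order.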